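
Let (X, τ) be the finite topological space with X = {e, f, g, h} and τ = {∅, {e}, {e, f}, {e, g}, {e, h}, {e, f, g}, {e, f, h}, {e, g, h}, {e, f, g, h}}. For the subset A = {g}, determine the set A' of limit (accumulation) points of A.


A' = ∅

For each x ∈ X, list the open sets U ∈ τ with x ∈ U, then check whether U ∩ (A ∖ {x}) ≠ ∅ for every such U.
  x = e: open {e} ∋ x has {e} ∩ (A ∖ {e}) = ∅, so x is NOT a limit point.
  x = f: open {e, f} ∋ x has {e, f} ∩ (A ∖ {f}) = ∅, so x is NOT a limit point.
  x = g: open {e, g} ∋ x has {e, g} ∩ (A ∖ {g}) = ∅, so x is NOT a limit point.
  x = h: open {e, h} ∋ x has {e, h} ∩ (A ∖ {h}) = ∅, so x is NOT a limit point.
Collecting: A' = ∅.


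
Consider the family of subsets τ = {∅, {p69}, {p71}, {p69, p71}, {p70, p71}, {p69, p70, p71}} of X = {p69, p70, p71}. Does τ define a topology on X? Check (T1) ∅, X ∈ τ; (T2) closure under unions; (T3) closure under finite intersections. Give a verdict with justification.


τ IS a topology on X.

Axiom (T1): ∅ ∈ τ? Yes; X ∈ τ? Yes.
Axiom (T2/T3): check pairwise unions and intersections of members of τ.
All pairwise intersections and unions checked — each lies in τ. Therefore τ satisfies (T1), (T2), (T3): it IS a topology on X.


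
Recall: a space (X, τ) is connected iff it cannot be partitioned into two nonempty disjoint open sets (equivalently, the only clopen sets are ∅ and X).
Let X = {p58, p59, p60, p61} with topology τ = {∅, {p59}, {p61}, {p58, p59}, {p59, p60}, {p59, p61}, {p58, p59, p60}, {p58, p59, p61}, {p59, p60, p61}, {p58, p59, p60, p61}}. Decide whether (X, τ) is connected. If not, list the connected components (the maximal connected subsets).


(X, τ) is disconnected; components = [{p61}, {p58, p59, p60}].

Find clopen sets (U ∈ τ with X ∖ U ∈ τ):
  U = ∅, X ∖ U = {p58, p59, p60, p61} — both open, so U is clopen.
  U = {p61}, X ∖ U = {p58, p59, p60} — both open, so U is clopen.
  U = {p58, p59, p60}, X ∖ U = {p61} — both open, so U is clopen.
  U = {p58, p59, p60, p61}, X ∖ U = ∅ — both open, so U is clopen.
Nontrivial clopen(s) exist: e.g. {p58, p59, p60}. So (X, τ) is disconnected.
Compute connected components by grouping points that agree on all clopens:
  component: {p61}
  component: {p58, p59, p60}


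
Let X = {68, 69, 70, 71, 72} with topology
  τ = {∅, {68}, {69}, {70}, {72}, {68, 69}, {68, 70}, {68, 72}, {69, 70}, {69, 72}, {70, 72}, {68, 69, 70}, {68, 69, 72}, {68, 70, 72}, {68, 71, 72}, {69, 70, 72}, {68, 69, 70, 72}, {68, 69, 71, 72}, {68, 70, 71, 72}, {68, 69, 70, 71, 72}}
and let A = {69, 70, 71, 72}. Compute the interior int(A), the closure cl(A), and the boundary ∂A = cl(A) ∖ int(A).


int(A) = {69, 70, 72}, cl(A) = {69, 70, 71, 72}, ∂A = {71}.

Closed sets in (X, τ) are complements of opens:
  closed(X, τ) = {∅, {69}, {70}, {71}, {68, 71}, {69, 70}, {69, 71}, {70, 71}, {71, 72}, {68, 69, 71}, {68, 70, 71}, {68, 71, 72}, {69, 70, 71}, {69, 71, 72}, {70, 71, 72}, {68, 69, 70, 71}, {68, 69, 71, 72}, {68, 70, 71, 72}, {69, 70, 71, 72}, {68, 69, 70, 71, 72}}.
int(A) = ⋃ {U ∈ τ : U ⊆ A}. Opens contained in A: ∅, {69}, {70}, {72}, {69, 70}, {69, 72}, {70, 72}, {69, 70, 72}.
Taking the union of these: int(A) = {69, 70, 72}.
cl(A) = ⋂ {C closed : A ⊆ C}. Closed sets containing A: {69, 70, 71, 72}, {68, 69, 70, 71, 72}.
Intersecting these: cl(A) = {69, 70, 71, 72}.
∂A = cl(A) ∖ int(A) = {69, 70, 71, 72} ∖ {69, 70, 72} = {71}.


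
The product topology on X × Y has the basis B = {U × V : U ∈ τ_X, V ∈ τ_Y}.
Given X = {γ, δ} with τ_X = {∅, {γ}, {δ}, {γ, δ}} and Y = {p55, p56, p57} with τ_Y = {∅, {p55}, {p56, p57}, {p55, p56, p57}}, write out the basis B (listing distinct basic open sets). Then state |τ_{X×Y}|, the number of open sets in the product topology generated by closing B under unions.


Basis B = {∅ × ∅, {γ} × {p55}, {δ} × {p55}, {γ, δ} × {p55}, {γ} × {p56, p57}, {δ} × {p56, p57}, {γ} × {p55, p56, p57}, {δ} × {p55, p56, p57}, {γ, δ} × {p56, p57}, {γ, δ} × {p55, p56, p57}}; |τ_{X×Y}| = 16.

Enumerate products U × V with U ∈ τ_X, V ∈ τ_Y (deduplicated):
  ∅ × ∅ = {} (∅)
  {γ} × {p55} = {(γ,p55)}
  {δ} × {p55} = {(δ,p55)}
  {γ, δ} × {p55} = {(γ,p55), (δ,p55)}
  {γ} × {p56, p57} = {(γ,p56), (γ,p57)}
  {δ} × {p56, p57} = {(δ,p56), (δ,p57)}
  {γ} × {p55, p56, p57} = {(γ,p55), (γ,p56), (γ,p57)}
  {δ} × {p55, p56, p57} = {(δ,p55), (δ,p56), (δ,p57)}
  {γ, δ} × {p56, p57} = {(γ,p56), (γ,p57), (δ,p56), (δ,p57)}
  {γ, δ} × {p55, p56, p57} = {(γ,p55), (γ,p56), (γ,p57), (δ,p55), (δ,p56), (δ,p57)}
These 10 distinct sets form the basis B.
Close under arbitrary unions to get τ_{X×Y}; counting gives |τ_{X×Y}| = 16.


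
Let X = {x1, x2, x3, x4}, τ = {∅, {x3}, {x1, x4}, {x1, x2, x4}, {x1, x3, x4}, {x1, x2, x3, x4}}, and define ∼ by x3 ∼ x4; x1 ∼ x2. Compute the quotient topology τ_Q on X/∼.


X/∼ = {[x1=x2], [x3=x4]}; |τ_Q| = 2.

Equivalence classes: [x1=x2], [x3=x4].
Quotient map π: X → X/∼ sends x1 ↦ [x1=x2], x2 ↦ [x1=x2], x3 ↦ [x3=x4], x4 ↦ [x3=x4].
For each subset V ⊆ X/∼, compute π^{-1}(V) ⊆ X and check whether π^{-1}(V) ∈ τ. V is open in τ_Q iff π^{-1}(V) ∈ τ.
  V = {}: π^{-1}(V) = ∅ ∈ τ ✓.
  V = {[x1=x2]}: π^{-1}(V) = {x1, x2} ∉ τ ✗.
  V = {[x3=x4]}: π^{-1}(V) = {x3, x4} ∉ τ ✗.
  V = {[x1=x2], [x3=x4]}: π^{-1}(V) = {x1, x2, x3, x4} ∈ τ ✓.
Open sets in the quotient: τ_Q = {{}, {[x1=x2], [x3=x4]}} (2 elements).


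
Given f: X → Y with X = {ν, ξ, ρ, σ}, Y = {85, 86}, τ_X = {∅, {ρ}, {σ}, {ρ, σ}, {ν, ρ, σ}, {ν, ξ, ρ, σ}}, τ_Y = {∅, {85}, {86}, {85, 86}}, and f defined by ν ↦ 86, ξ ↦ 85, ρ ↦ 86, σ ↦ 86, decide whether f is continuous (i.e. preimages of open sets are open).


f is NOT continuous.

Compute f^{-1}(U) for each U ∈ τ_Y:
  U = ∅: f^{-1}(U) = ∅ ∈ τ_X ✓.
  U = {85}: f^{-1}(U) = {ξ} ∉ τ_X ✗.
  U = {86}: f^{-1}(U) = {ν, ρ, σ} ∈ τ_X ✓.
  U = {85, 86}: f^{-1}(U) = {ν, ξ, ρ, σ} ∈ τ_X ✓.
Found U = {85} with f^{-1}(U) = {ξ} not in τ_X. Therefore f is NOT continuous.


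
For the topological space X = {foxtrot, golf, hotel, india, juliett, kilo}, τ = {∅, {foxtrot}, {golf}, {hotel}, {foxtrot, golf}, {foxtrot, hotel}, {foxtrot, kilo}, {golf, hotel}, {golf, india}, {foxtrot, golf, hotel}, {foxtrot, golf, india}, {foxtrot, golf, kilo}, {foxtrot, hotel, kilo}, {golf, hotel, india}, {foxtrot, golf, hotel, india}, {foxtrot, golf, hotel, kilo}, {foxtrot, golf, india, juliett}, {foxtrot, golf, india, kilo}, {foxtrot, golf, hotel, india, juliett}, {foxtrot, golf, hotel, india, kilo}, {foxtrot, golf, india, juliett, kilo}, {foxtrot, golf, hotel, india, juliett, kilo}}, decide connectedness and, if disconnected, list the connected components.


(X, τ) is disconnected; components = [{hotel}, {foxtrot, golf, india, juliett, kilo}].

Find clopen sets (U ∈ τ with X ∖ U ∈ τ):
  U = ∅, X ∖ U = {foxtrot, golf, hotel, india, juliett, kilo} — both open, so U is clopen.
  U = {hotel}, X ∖ U = {foxtrot, golf, india, juliett, kilo} — both open, so U is clopen.
  U = {foxtrot, golf, india, juliett, kilo}, X ∖ U = {hotel} — both open, so U is clopen.
  U = {foxtrot, golf, hotel, india, juliett, kilo}, X ∖ U = ∅ — both open, so U is clopen.
Nontrivial clopen(s) exist: e.g. {hotel}. So (X, τ) is disconnected.
Compute connected components by grouping points that agree on all clopens:
  component: {hotel}
  component: {foxtrot, golf, india, juliett, kilo}


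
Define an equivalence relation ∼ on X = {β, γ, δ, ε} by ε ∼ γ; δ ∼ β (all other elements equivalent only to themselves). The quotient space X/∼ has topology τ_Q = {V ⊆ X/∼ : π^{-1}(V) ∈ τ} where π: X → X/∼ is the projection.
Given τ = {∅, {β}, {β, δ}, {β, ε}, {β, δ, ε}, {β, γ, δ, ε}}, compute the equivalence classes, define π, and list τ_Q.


X/∼ = {[β=δ], [γ=ε]}; |τ_Q| = 3.

Equivalence classes: [β=δ], [γ=ε].
Quotient map π: X → X/∼ sends β ↦ [β=δ], γ ↦ [γ=ε], δ ↦ [β=δ], ε ↦ [γ=ε].
For each subset V ⊆ X/∼, compute π^{-1}(V) ⊆ X and check whether π^{-1}(V) ∈ τ. V is open in τ_Q iff π^{-1}(V) ∈ τ.
  V = {}: π^{-1}(V) = ∅ ∈ τ ✓.
  V = {[β=δ]}: π^{-1}(V) = {β, δ} ∈ τ ✓.
  V = {[γ=ε]}: π^{-1}(V) = {γ, ε} ∉ τ ✗.
  V = {[β=δ], [γ=ε]}: π^{-1}(V) = {β, γ, δ, ε} ∈ τ ✓.
Open sets in the quotient: τ_Q = {{}, {[β=δ]}, {[β=δ], [γ=ε]}} (3 elements).


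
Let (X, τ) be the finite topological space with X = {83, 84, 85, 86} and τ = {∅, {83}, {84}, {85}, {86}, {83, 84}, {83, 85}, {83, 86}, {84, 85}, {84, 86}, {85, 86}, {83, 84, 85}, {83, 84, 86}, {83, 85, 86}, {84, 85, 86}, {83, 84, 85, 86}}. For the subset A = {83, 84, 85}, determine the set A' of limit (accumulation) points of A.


A' = ∅

For each x ∈ X, list the open sets U ∈ τ with x ∈ U, then check whether U ∩ (A ∖ {x}) ≠ ∅ for every such U.
  x = 83: open {83} ∋ x has {83} ∩ (A ∖ {83}) = ∅, so x is NOT a limit point.
  x = 84: open {84} ∋ x has {84} ∩ (A ∖ {84}) = ∅, so x is NOT a limit point.
  x = 85: open {85} ∋ x has {85} ∩ (A ∖ {85}) = ∅, so x is NOT a limit point.
  x = 86: open {86} ∋ x has {86} ∩ (A ∖ {86}) = ∅, so x is NOT a limit point.
Collecting: A' = ∅.


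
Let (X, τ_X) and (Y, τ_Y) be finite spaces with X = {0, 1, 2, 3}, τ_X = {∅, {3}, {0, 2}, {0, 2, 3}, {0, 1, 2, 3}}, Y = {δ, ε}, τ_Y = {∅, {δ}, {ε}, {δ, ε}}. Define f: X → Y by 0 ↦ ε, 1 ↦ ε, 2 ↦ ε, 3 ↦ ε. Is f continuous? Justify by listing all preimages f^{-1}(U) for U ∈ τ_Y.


f IS continuous.

Compute f^{-1}(U) for each U ∈ τ_Y:
  U = ∅: f^{-1}(U) = ∅ ∈ τ_X ✓.
  U = {δ}: f^{-1}(U) = ∅ ∈ τ_X ✓.
  U = {ε}: f^{-1}(U) = {0, 1, 2, 3} ∈ τ_X ✓.
  U = {δ, ε}: f^{-1}(U) = {0, 1, 2, 3} ∈ τ_X ✓.
Every preimage lies in τ_X, so f IS continuous.


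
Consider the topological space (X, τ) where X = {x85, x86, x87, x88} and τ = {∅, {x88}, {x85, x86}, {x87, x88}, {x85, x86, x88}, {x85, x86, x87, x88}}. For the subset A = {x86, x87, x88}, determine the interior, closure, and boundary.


int(A) = {x87, x88}, cl(A) = {x85, x86, x87, x88}, ∂A = {x85, x86}.

Closed sets in (X, τ) are complements of opens:
  closed(X, τ) = {∅, {x87}, {x85, x86}, {x87, x88}, {x85, x86, x87}, {x85, x86, x87, x88}}.
int(A) = ⋃ {U ∈ τ : U ⊆ A}. Opens contained in A: ∅, {x88}, {x87, x88}.
Taking the union of these: int(A) = {x87, x88}.
cl(A) = ⋂ {C closed : A ⊆ C}. Closed sets containing A: {x85, x86, x87, x88}.
Intersecting these: cl(A) = {x85, x86, x87, x88}.
∂A = cl(A) ∖ int(A) = {x85, x86, x87, x88} ∖ {x87, x88} = {x85, x86}.


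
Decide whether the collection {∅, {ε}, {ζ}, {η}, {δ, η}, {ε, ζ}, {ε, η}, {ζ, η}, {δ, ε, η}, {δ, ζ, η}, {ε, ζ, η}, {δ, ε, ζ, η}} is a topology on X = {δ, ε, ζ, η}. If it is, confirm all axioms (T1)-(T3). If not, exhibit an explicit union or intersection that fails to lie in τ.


τ IS a topology on X.

Axiom (T1): ∅ ∈ τ? Yes; X ∈ τ? Yes.
Axiom (T2/T3): check pairwise unions and intersections of members of τ.
All pairwise intersections and unions checked — each lies in τ. Therefore τ satisfies (T1), (T2), (T3): it IS a topology on X.


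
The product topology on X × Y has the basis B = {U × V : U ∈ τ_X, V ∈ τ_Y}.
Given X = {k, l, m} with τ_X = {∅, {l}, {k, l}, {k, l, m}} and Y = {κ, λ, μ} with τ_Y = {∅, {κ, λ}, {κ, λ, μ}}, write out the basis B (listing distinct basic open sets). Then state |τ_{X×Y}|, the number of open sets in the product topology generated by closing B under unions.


Basis B = {∅ × ∅, {l} × {κ, λ}, {l} × {κ, λ, μ}, {k, l} × {κ, λ}, {k, l} × {κ, λ, μ}, {k, l, m} × {κ, λ}, {k, l, m} × {κ, λ, μ}}; |τ_{X×Y}| = 10.

Enumerate products U × V with U ∈ τ_X, V ∈ τ_Y (deduplicated):
  ∅ × ∅ = {} (∅)
  {l} × {κ, λ} = {(l,κ), (l,λ)}
  {l} × {κ, λ, μ} = {(l,κ), (l,λ), (l,μ)}
  {k, l} × {κ, λ} = {(k,κ), (k,λ), (l,κ), (l,λ)}
  {k, l} × {κ, λ, μ} = {(k,κ), (k,λ), (k,μ), (l,κ), (l,λ), (l,μ)}
  {k, l, m} × {κ, λ} = {(k,κ), (k,λ), (l,κ), (l,λ), (m,κ), (m,λ)}
  {k, l, m} × {κ, λ, μ} = {(k,κ), (k,λ), (k,μ), (l,κ), (l,λ), (l,μ), (m,κ), (m,λ), (m,μ)}
These 7 distinct sets form the basis B.
Close under arbitrary unions to get τ_{X×Y}; counting gives |τ_{X×Y}| = 10.


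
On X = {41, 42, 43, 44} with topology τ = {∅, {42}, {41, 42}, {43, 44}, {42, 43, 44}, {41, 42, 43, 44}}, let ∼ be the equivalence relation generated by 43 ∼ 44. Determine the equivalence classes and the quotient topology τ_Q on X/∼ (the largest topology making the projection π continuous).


X/∼ = {[41], [42], [43=44]}; |τ_Q| = 6.

Equivalence classes: [41], [42], [43=44].
Quotient map π: X → X/∼ sends 41 ↦ [41], 42 ↦ [42], 43 ↦ [43=44], 44 ↦ [43=44].
For each subset V ⊆ X/∼, compute π^{-1}(V) ⊆ X and check whether π^{-1}(V) ∈ τ. V is open in τ_Q iff π^{-1}(V) ∈ τ.
  V = {}: π^{-1}(V) = ∅ ∈ τ ✓.
  V = {[41]}: π^{-1}(V) = {41} ∉ τ ✗.
  V = {[42]}: π^{-1}(V) = {42} ∈ τ ✓.
  V = {[41], [42]}: π^{-1}(V) = {41, 42} ∈ τ ✓.
  V = {[43=44]}: π^{-1}(V) = {43, 44} ∈ τ ✓.
  V = {[41], [43=44]}: π^{-1}(V) = {41, 43, 44} ∉ τ ✗.
  V = {[42], [43=44]}: π^{-1}(V) = {42, 43, 44} ∈ τ ✓.
  V = {[41], [42], [43=44]}: π^{-1}(V) = {41, 42, 43, 44} ∈ τ ✓.
Open sets in the quotient: τ_Q = {{}, {[42]}, {[41], [42]}, {[43=44]}, {[42], [43=44]}, {[41], [42], [43=44]}} (6 elements).


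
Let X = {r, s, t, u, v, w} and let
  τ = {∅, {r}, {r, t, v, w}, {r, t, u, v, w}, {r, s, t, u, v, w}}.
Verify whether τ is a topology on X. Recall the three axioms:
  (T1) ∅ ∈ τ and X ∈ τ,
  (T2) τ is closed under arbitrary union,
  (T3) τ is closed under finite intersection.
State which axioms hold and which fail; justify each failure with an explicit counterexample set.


τ IS a topology on X.

Axiom (T1): ∅ ∈ τ? Yes; X ∈ τ? Yes.
Axiom (T2/T3): check pairwise unions and intersections of members of τ.
All pairwise intersections and unions checked — each lies in τ. Therefore τ satisfies (T1), (T2), (T3): it IS a topology on X.


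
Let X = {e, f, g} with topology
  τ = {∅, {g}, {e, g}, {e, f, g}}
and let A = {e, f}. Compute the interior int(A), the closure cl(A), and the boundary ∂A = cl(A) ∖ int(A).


int(A) = ∅, cl(A) = {e, f}, ∂A = {e, f}.

Closed sets in (X, τ) are complements of opens:
  closed(X, τ) = {∅, {f}, {e, f}, {e, f, g}}.
int(A) = ⋃ {U ∈ τ : U ⊆ A}. Opens contained in A: ∅.
Taking the union of these: int(A) = ∅.
cl(A) = ⋂ {C closed : A ⊆ C}. Closed sets containing A: {e, f}, {e, f, g}.
Intersecting these: cl(A) = {e, f}.
∂A = cl(A) ∖ int(A) = {e, f} ∖ ∅ = {e, f}.


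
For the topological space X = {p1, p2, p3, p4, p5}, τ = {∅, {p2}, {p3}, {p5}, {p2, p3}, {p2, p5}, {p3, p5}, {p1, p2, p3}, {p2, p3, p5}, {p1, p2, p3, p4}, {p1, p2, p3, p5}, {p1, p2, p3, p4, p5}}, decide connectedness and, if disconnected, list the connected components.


(X, τ) is disconnected; components = [{p5}, {p1, p2, p3, p4}].

Find clopen sets (U ∈ τ with X ∖ U ∈ τ):
  U = ∅, X ∖ U = {p1, p2, p3, p4, p5} — both open, so U is clopen.
  U = {p5}, X ∖ U = {p1, p2, p3, p4} — both open, so U is clopen.
  U = {p1, p2, p3, p4}, X ∖ U = {p5} — both open, so U is clopen.
  U = {p1, p2, p3, p4, p5}, X ∖ U = ∅ — both open, so U is clopen.
Nontrivial clopen(s) exist: e.g. {p5}. So (X, τ) is disconnected.
Compute connected components by grouping points that agree on all clopens:
  component: {p5}
  component: {p1, p2, p3, p4}


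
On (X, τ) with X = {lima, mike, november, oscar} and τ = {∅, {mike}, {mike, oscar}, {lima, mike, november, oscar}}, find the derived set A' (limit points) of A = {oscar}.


A' = {lima, november}

For each x ∈ X, list the open sets U ∈ τ with x ∈ U, then check whether U ∩ (A ∖ {x}) ≠ ∅ for every such U.
  x = lima: opens ∋ x are {lima, mike, november, oscar}; each meets A ∖ {lima}, so x IS a limit point.
  x = mike: open {mike} ∋ x has {mike} ∩ (A ∖ {mike}) = ∅, so x is NOT a limit point.
  x = november: opens ∋ x are {lima, mike, november, oscar}; each meets A ∖ {november}, so x IS a limit point.
  x = oscar: open {mike, oscar} ∋ x has {mike, oscar} ∩ (A ∖ {oscar}) = ∅, so x is NOT a limit point.
Collecting: A' = {lima, november}.


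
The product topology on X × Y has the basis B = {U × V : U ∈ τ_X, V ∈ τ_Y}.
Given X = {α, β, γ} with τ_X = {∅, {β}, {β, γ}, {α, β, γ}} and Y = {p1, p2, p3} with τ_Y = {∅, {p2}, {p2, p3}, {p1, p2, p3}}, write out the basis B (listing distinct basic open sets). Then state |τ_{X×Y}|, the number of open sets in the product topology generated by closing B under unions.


Basis B = {∅ × ∅, {β} × {p2}, {β} × {p2, p3}, {β, γ} × {p2}, {α, β, γ} × {p2}, {β} × {p1, p2, p3}, {β, γ} × {p2, p3}, {α, β, γ} × {p2, p3}, {β, γ} × {p1, p2, p3}, {α, β, γ} × {p1, p2, p3}}; |τ_{X×Y}| = 20.

Enumerate products U × V with U ∈ τ_X, V ∈ τ_Y (deduplicated):
  ∅ × ∅ = {} (∅)
  {β} × {p2} = {(β,p2)}
  {β} × {p2, p3} = {(β,p2), (β,p3)}
  {β, γ} × {p2} = {(β,p2), (γ,p2)}
  {α, β, γ} × {p2} = {(α,p2), (β,p2), (γ,p2)}
  {β} × {p1, p2, p3} = {(β,p1), (β,p2), (β,p3)}
  {β, γ} × {p2, p3} = {(β,p2), (β,p3), (γ,p2), (γ,p3)}
  {α, β, γ} × {p2, p3} = {(α,p2), (α,p3), (β,p2), (β,p3), (γ,p2), (γ,p3)}
  {β, γ} × {p1, p2, p3} = {(β,p1), (β,p2), (β,p3), (γ,p1), (γ,p2), (γ,p3)}
  {α, β, γ} × {p1, p2, p3} = {(α,p1), (α,p2), (α,p3), (β,p1), (β,p2), (β,p3), (γ,p1), (γ,p2), (γ,p3)}
These 10 distinct sets form the basis B.
Close under arbitrary unions to get τ_{X×Y}; counting gives |τ_{X×Y}| = 20.


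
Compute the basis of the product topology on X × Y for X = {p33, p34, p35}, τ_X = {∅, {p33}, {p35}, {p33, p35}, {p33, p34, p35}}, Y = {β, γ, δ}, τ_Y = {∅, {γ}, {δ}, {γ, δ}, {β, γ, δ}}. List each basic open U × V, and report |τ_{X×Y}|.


Basis B = {∅ × ∅, {p33} × {γ}, {p33} × {δ}, {p35} × {γ}, {p35} × {δ}, {p33} × {γ, δ}, {p33, p35} × {γ}, {p33, p35} × {δ}, {p35} × {γ, δ}, {p33} × {β, γ, δ}, {p33, p34, p35} × {γ}, {p33, p34, p35} × {δ}, {p35} × {β, γ, δ}, {p33, p35} × {γ, δ}, {p33, p35} × {β, γ, δ}, {p33, p34, p35} × {γ, δ}, {p33, p34, p35} × {β, γ, δ}}; |τ_{X×Y}| = 48.

Enumerate products U × V with U ∈ τ_X, V ∈ τ_Y (deduplicated):
  ∅ × ∅ = {} (∅)
  {p33} × {γ} = {(p33,γ)}
  {p33} × {δ} = {(p33,δ)}
  {p35} × {γ} = {(p35,γ)}
  {p35} × {δ} = {(p35,δ)}
  {p33} × {γ, δ} = {(p33,γ), (p33,δ)}
  {p33, p35} × {γ} = {(p33,γ), (p35,γ)}
  {p33, p35} × {δ} = {(p33,δ), (p35,δ)}
  {p35} × {γ, δ} = {(p35,γ), (p35,δ)}
  {p33} × {β, γ, δ} = {(p33,β), (p33,γ), (p33,δ)}
  {p33, p34, p35} × {γ} = {(p33,γ), (p34,γ), (p35,γ)}
  {p33, p34, p35} × {δ} = {(p33,δ), (p34,δ), (p35,δ)}
  {p35} × {β, γ, δ} = {(p35,β), (p35,γ), (p35,δ)}
  {p33, p35} × {γ, δ} = {(p33,γ), (p33,δ), (p35,γ), (p35,δ)}
  {p33, p35} × {β, γ, δ} = {(p33,β), (p33,γ), (p33,δ), (p35,β), (p35,γ), (p35,δ)}
  {p33, p34, p35} × {γ, δ} = {(p33,γ), (p33,δ), (p34,γ), (p34,δ), (p35,γ), (p35,δ)}
  {p33, p34, p35} × {β, γ, δ} = {(p33,β), (p33,γ), (p33,δ), (p34,β), (p34,γ), (p34,δ), (p35,β), (p35,γ), (p35,δ)}
These 17 distinct sets form the basis B.
Close under arbitrary unions to get τ_{X×Y}; counting gives |τ_{X×Y}| = 48.


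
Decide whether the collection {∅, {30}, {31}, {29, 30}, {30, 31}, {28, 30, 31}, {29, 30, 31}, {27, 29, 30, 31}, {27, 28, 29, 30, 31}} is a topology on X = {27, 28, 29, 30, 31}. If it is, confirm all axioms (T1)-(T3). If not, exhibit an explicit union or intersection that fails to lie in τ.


τ is NOT a topology on X.

Axiom (T1): ∅ ∈ τ? Yes; X ∈ τ? Yes.
Axiom (T2/T3): check pairwise unions and intersections of members of τ.
Counterexample for (T2): {29, 30} ∪ {28, 30, 31} = {28, 29, 30, 31} ∉ τ. Therefore τ is NOT a topology.


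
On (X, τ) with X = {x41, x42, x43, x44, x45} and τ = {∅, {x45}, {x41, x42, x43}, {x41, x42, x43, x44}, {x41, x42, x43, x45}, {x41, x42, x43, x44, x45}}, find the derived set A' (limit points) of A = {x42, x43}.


A' = {x41, x42, x43, x44}

For each x ∈ X, list the open sets U ∈ τ with x ∈ U, then check whether U ∩ (A ∖ {x}) ≠ ∅ for every such U.
  x = x41: opens ∋ x are {x41, x42, x43}, {x41, x42, x43, x44}, {x41, x42, x43, x45}, {x41, x42, x43, x44, x45}; each meets A ∖ {x41}, so x IS a limit point.
  x = x42: opens ∋ x are {x41, x42, x43}, {x41, x42, x43, x44}, {x41, x42, x43, x45}, {x41, x42, x43, x44, x45}; each meets A ∖ {x42}, so x IS a limit point.
  x = x43: opens ∋ x are {x41, x42, x43}, {x41, x42, x43, x44}, {x41, x42, x43, x45}, {x41, x42, x43, x44, x45}; each meets A ∖ {x43}, so x IS a limit point.
  x = x44: opens ∋ x are {x41, x42, x43, x44}, {x41, x42, x43, x44, x45}; each meets A ∖ {x44}, so x IS a limit point.
  x = x45: open {x45} ∋ x has {x45} ∩ (A ∖ {x45}) = ∅, so x is NOT a limit point.
Collecting: A' = {x41, x42, x43, x44}.


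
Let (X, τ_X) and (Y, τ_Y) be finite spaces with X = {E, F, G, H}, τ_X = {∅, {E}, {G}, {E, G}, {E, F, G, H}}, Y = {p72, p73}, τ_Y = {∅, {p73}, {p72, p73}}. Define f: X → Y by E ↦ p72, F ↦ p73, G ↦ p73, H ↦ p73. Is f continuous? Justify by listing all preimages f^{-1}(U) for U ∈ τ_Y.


f is NOT continuous.

Compute f^{-1}(U) for each U ∈ τ_Y:
  U = ∅: f^{-1}(U) = ∅ ∈ τ_X ✓.
  U = {p73}: f^{-1}(U) = {F, G, H} ∉ τ_X ✗.
  U = {p72, p73}: f^{-1}(U) = {E, F, G, H} ∈ τ_X ✓.
Found U = {p73} with f^{-1}(U) = {F, G, H} not in τ_X. Therefore f is NOT continuous.


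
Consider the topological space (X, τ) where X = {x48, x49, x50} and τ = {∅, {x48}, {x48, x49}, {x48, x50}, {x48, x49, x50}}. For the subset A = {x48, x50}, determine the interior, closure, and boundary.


int(A) = {x48, x50}, cl(A) = {x48, x49, x50}, ∂A = {x49}.

Closed sets in (X, τ) are complements of opens:
  closed(X, τ) = {∅, {x49}, {x50}, {x49, x50}, {x48, x49, x50}}.
int(A) = ⋃ {U ∈ τ : U ⊆ A}. Opens contained in A: ∅, {x48}, {x48, x50}.
Taking the union of these: int(A) = {x48, x50}.
cl(A) = ⋂ {C closed : A ⊆ C}. Closed sets containing A: {x48, x49, x50}.
Intersecting these: cl(A) = {x48, x49, x50}.
∂A = cl(A) ∖ int(A) = {x48, x49, x50} ∖ {x48, x50} = {x49}.


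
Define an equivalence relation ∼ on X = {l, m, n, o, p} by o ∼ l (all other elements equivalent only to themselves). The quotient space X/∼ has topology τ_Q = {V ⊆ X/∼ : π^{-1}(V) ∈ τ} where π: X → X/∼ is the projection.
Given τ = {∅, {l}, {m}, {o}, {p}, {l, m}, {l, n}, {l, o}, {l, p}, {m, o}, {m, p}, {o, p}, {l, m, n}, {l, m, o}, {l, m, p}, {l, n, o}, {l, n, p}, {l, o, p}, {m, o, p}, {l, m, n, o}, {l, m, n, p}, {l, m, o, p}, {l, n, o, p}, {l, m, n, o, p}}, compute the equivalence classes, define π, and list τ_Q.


X/∼ = {[l=o], [m], [n], [p]}; |τ_Q| = 12.

Equivalence classes: [l=o], [m], [n], [p].
Quotient map π: X → X/∼ sends l ↦ [l=o], m ↦ [m], n ↦ [n], o ↦ [l=o], p ↦ [p].
For each subset V ⊆ X/∼, compute π^{-1}(V) ⊆ X and check whether π^{-1}(V) ∈ τ. V is open in τ_Q iff π^{-1}(V) ∈ τ.
  V = {}: π^{-1}(V) = ∅ ∈ τ ✓.
  V = {[l=o]}: π^{-1}(V) = {l, o} ∈ τ ✓.
  V = {[m]}: π^{-1}(V) = {m} ∈ τ ✓.
  V = {[l=o], [m]}: π^{-1}(V) = {l, m, o} ∈ τ ✓.
  V = {[n]}: π^{-1}(V) = {n} ∉ τ ✗.
  V = {[l=o], [n]}: π^{-1}(V) = {l, n, o} ∈ τ ✓.
  V = {[m], [n]}: π^{-1}(V) = {m, n} ∉ τ ✗.
  V = {[l=o], [m], [n]}: π^{-1}(V) = {l, m, n, o} ∈ τ ✓.
  V = {[p]}: π^{-1}(V) = {p} ∈ τ ✓.
  V = {[l=o], [p]}: π^{-1}(V) = {l, o, p} ∈ τ ✓.
  V = {[m], [p]}: π^{-1}(V) = {m, p} ∈ τ ✓.
  V = {[l=o], [m], [p]}: π^{-1}(V) = {l, m, o, p} ∈ τ ✓.
  V = {[n], [p]}: π^{-1}(V) = {n, p} ∉ τ ✗.
  V = {[l=o], [n], [p]}: π^{-1}(V) = {l, n, o, p} ∈ τ ✓.
  V = {[m], [n], [p]}: π^{-1}(V) = {m, n, p} ∉ τ ✗.
  V = {[l=o], [m], [n], [p]}: π^{-1}(V) = {l, m, n, o, p} ∈ τ ✓.
Open sets in the quotient: τ_Q = {{}, {[l=o]}, {[m]}, {[l=o], [m]}, {[l=o], [n]}, {[l=o], [m], [n]}, {[p]}, {[l=o], [p]}, {[m], [p]}, {[l=o], [m], [p]}, {[l=o], [n], [p]}, {[l=o], [m], [n], [p]}} (12 elements).


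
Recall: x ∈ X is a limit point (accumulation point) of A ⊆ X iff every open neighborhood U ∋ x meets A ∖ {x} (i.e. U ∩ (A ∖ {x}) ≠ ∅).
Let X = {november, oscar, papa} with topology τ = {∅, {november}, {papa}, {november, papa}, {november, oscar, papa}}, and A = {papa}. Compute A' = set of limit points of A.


A' = {oscar}

For each x ∈ X, list the open sets U ∈ τ with x ∈ U, then check whether U ∩ (A ∖ {x}) ≠ ∅ for every such U.
  x = november: open {november} ∋ x has {november} ∩ (A ∖ {november}) = ∅, so x is NOT a limit point.
  x = oscar: opens ∋ x are {november, oscar, papa}; each meets A ∖ {oscar}, so x IS a limit point.
  x = papa: open {papa} ∋ x has {papa} ∩ (A ∖ {papa}) = ∅, so x is NOT a limit point.
Collecting: A' = {oscar}.


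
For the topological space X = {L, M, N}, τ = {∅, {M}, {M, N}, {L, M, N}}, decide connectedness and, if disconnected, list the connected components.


(X, τ) is connected.

Find clopen sets (U ∈ τ with X ∖ U ∈ τ):
  U = ∅, X ∖ U = {L, M, N} — both open, so U is clopen.
  U = {L, M, N}, X ∖ U = ∅ — both open, so U is clopen.
Only trivial clopens (∅ and X) exist, so (X, τ) is connected.
Compute connected components by grouping points that agree on all clopens:
  component: {L, M, N}


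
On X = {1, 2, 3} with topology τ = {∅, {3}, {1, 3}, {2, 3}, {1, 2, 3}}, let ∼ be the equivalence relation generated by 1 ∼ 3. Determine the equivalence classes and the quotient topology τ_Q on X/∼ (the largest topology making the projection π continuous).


X/∼ = {[1=3], [2]}; |τ_Q| = 3.

Equivalence classes: [1=3], [2].
Quotient map π: X → X/∼ sends 1 ↦ [1=3], 2 ↦ [2], 3 ↦ [1=3].
For each subset V ⊆ X/∼, compute π^{-1}(V) ⊆ X and check whether π^{-1}(V) ∈ τ. V is open in τ_Q iff π^{-1}(V) ∈ τ.
  V = {}: π^{-1}(V) = ∅ ∈ τ ✓.
  V = {[1=3]}: π^{-1}(V) = {1, 3} ∈ τ ✓.
  V = {[2]}: π^{-1}(V) = {2} ∉ τ ✗.
  V = {[1=3], [2]}: π^{-1}(V) = {1, 2, 3} ∈ τ ✓.
Open sets in the quotient: τ_Q = {{}, {[1=3]}, {[1=3], [2]}} (3 elements).


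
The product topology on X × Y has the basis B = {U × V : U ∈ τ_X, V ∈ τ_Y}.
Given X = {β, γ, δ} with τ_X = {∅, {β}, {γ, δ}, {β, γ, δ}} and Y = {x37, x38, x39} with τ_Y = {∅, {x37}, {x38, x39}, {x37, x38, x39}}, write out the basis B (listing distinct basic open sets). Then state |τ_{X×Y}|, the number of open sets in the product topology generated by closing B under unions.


Basis B = {∅ × ∅, {β} × {x37}, {β} × {x38, x39}, {γ, δ} × {x37}, {β} × {x37, x38, x39}, {β, γ, δ} × {x37}, {γ, δ} × {x38, x39}, {β, γ, δ} × {x38, x39}, {γ, δ} × {x37, x38, x39}, {β, γ, δ} × {x37, x38, x39}}; |τ_{X×Y}| = 16.

Enumerate products U × V with U ∈ τ_X, V ∈ τ_Y (deduplicated):
  ∅ × ∅ = {} (∅)
  {β} × {x37} = {(β,x37)}
  {β} × {x38, x39} = {(β,x38), (β,x39)}
  {γ, δ} × {x37} = {(γ,x37), (δ,x37)}
  {β} × {x37, x38, x39} = {(β,x37), (β,x38), (β,x39)}
  {β, γ, δ} × {x37} = {(β,x37), (γ,x37), (δ,x37)}
  {γ, δ} × {x38, x39} = {(γ,x38), (γ,x39), (δ,x38), (δ,x39)}
  {β, γ, δ} × {x38, x39} = {(β,x38), (β,x39), (γ,x38), (γ,x39), (δ,x38), (δ,x39)}
  {γ, δ} × {x37, x38, x39} = {(γ,x37), (γ,x38), (γ,x39), (δ,x37), (δ,x38), (δ,x39)}
  {β, γ, δ} × {x37, x38, x39} = {(β,x37), (β,x38), (β,x39), (γ,x37), (γ,x38), (γ,x39), (δ,x37), (δ,x38), (δ,x39)}
These 10 distinct sets form the basis B.
Close under arbitrary unions to get τ_{X×Y}; counting gives |τ_{X×Y}| = 16.


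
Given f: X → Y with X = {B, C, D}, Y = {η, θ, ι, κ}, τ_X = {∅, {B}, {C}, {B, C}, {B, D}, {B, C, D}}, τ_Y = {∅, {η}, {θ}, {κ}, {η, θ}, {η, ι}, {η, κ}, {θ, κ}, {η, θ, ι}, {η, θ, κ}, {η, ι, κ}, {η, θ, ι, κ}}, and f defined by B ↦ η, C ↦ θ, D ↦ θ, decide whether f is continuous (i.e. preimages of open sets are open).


f is NOT continuous.

Compute f^{-1}(U) for each U ∈ τ_Y:
  U = ∅: f^{-1}(U) = ∅ ∈ τ_X ✓.
  U = {η}: f^{-1}(U) = {B} ∈ τ_X ✓.
  U = {θ}: f^{-1}(U) = {C, D} ∉ τ_X ✗.
  U = {κ}: f^{-1}(U) = ∅ ∈ τ_X ✓.
  U = {η, θ}: f^{-1}(U) = {B, C, D} ∈ τ_X ✓.
  U = {η, ι}: f^{-1}(U) = {B} ∈ τ_X ✓.
  U = {η, κ}: f^{-1}(U) = {B} ∈ τ_X ✓.
  U = {θ, κ}: f^{-1}(U) = {C, D} ∉ τ_X ✗.
  U = {η, θ, ι}: f^{-1}(U) = {B, C, D} ∈ τ_X ✓.
  U = {η, θ, κ}: f^{-1}(U) = {B, C, D} ∈ τ_X ✓.
  U = {η, ι, κ}: f^{-1}(U) = {B} ∈ τ_X ✓.
  U = {η, θ, ι, κ}: f^{-1}(U) = {B, C, D} ∈ τ_X ✓.
Found U = {θ} with f^{-1}(U) = {C, D} not in τ_X. Therefore f is NOT continuous.


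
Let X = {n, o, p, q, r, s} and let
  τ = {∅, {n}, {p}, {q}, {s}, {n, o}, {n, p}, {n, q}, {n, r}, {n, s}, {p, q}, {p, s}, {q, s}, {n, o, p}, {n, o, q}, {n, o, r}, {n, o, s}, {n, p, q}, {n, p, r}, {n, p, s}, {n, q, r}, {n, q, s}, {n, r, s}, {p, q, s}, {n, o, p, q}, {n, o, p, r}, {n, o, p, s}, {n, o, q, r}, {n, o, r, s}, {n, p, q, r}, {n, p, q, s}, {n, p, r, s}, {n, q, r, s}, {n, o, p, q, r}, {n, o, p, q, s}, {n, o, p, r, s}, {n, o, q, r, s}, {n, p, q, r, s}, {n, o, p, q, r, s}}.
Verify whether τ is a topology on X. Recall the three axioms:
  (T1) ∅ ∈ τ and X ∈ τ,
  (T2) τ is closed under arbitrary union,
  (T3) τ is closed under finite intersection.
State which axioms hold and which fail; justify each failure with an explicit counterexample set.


τ is NOT a topology on X.

Axiom (T1): ∅ ∈ τ? Yes; X ∈ τ? Yes.
Axiom (T2/T3): check pairwise unions and intersections of members of τ.
Counterexample for (T2): {q} ∪ {n, o, s} = {n, o, q, s} ∉ τ. Therefore τ is NOT a topology.


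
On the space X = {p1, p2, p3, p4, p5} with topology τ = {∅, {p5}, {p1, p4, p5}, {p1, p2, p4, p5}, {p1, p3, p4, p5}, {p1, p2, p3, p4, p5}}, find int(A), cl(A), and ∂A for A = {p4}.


int(A) = ∅, cl(A) = {p1, p2, p3, p4}, ∂A = {p1, p2, p3, p4}.

Closed sets in (X, τ) are complements of opens:
  closed(X, τ) = {∅, {p2}, {p3}, {p2, p3}, {p1, p2, p3, p4}, {p1, p2, p3, p4, p5}}.
int(A) = ⋃ {U ∈ τ : U ⊆ A}. Opens contained in A: ∅.
Taking the union of these: int(A) = ∅.
cl(A) = ⋂ {C closed : A ⊆ C}. Closed sets containing A: {p1, p2, p3, p4}, {p1, p2, p3, p4, p5}.
Intersecting these: cl(A) = {p1, p2, p3, p4}.
∂A = cl(A) ∖ int(A) = {p1, p2, p3, p4} ∖ ∅ = {p1, p2, p3, p4}.


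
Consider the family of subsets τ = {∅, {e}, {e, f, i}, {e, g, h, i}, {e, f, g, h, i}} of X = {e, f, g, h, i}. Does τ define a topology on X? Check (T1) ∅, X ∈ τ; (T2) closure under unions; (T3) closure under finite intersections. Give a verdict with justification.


τ is NOT a topology on X.

Axiom (T1): ∅ ∈ τ? Yes; X ∈ τ? Yes.
Axiom (T2/T3): check pairwise unions and intersections of members of τ.
Counterexample for (T3): {e, f, i} ∩ {e, g, h, i} = {e, i} ∉ τ. Therefore τ is NOT a topology.


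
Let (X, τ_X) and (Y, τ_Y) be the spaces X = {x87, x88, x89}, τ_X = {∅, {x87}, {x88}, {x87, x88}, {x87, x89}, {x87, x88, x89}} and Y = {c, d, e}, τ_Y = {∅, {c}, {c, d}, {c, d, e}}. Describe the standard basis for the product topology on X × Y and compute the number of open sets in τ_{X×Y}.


Basis B = {∅ × ∅, {x87} × {c}, {x88} × {c}, {x87} × {c, d}, {x87, x88} × {c}, {x87, x89} × {c}, {x88} × {c, d}, {x87} × {c, d, e}, {x87, x88, x89} × {c}, {x88} × {c, d, e}, {x87, x88} × {c, d}, {x87, x89} × {c, d}, {x87, x88} × {c, d, e}, {x87, x89} × {c, d, e}, {x87, x88, x89} × {c, d}, {x87, x88, x89} × {c, d, e}}; |τ_{X×Y}| = 40.

Enumerate products U × V with U ∈ τ_X, V ∈ τ_Y (deduplicated):
  ∅ × ∅ = {} (∅)
  {x87} × {c} = {(x87,c)}
  {x88} × {c} = {(x88,c)}
  {x87} × {c, d} = {(x87,c), (x87,d)}
  {x87, x88} × {c} = {(x87,c), (x88,c)}
  {x87, x89} × {c} = {(x87,c), (x89,c)}
  {x88} × {c, d} = {(x88,c), (x88,d)}
  {x87} × {c, d, e} = {(x87,c), (x87,d), (x87,e)}
  {x87, x88, x89} × {c} = {(x87,c), (x88,c), (x89,c)}
  {x88} × {c, d, e} = {(x88,c), (x88,d), (x88,e)}
  {x87, x88} × {c, d} = {(x87,c), (x87,d), (x88,c), (x88,d)}
  {x87, x89} × {c, d} = {(x87,c), (x87,d), (x89,c), (x89,d)}
  {x87, x88} × {c, d, e} = {(x87,c), (x87,d), (x87,e), (x88,c), (x88,d), (x88,e)}
  {x87, x89} × {c, d, e} = {(x87,c), (x87,d), (x87,e), (x89,c), (x89,d), (x89,e)}
  {x87, x88, x89} × {c, d} = {(x87,c), (x87,d), (x88,c), (x88,d), (x89,c), (x89,d)}
  {x87, x88, x89} × {c, d, e} = {(x87,c), (x87,d), (x87,e), (x88,c), (x88,d), (x88,e), (x89,c), (x89,d), (x89,e)}
These 16 distinct sets form the basis B.
Close under arbitrary unions to get τ_{X×Y}; counting gives |τ_{X×Y}| = 40.


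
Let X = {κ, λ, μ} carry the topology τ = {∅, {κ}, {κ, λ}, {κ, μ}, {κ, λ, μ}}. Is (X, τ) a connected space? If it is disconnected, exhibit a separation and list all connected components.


(X, τ) is connected.

Find clopen sets (U ∈ τ with X ∖ U ∈ τ):
  U = ∅, X ∖ U = {κ, λ, μ} — both open, so U is clopen.
  U = {κ, λ, μ}, X ∖ U = ∅ — both open, so U is clopen.
Only trivial clopens (∅ and X) exist, so (X, τ) is connected.
Compute connected components by grouping points that agree on all clopens:
  component: {κ, λ, μ}


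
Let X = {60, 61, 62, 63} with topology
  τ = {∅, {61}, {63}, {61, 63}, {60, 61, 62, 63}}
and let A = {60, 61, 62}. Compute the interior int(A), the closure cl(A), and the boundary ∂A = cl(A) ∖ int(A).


int(A) = {61}, cl(A) = {60, 61, 62}, ∂A = {60, 62}.

Closed sets in (X, τ) are complements of opens:
  closed(X, τ) = {∅, {60, 62}, {60, 61, 62}, {60, 62, 63}, {60, 61, 62, 63}}.
int(A) = ⋃ {U ∈ τ : U ⊆ A}. Opens contained in A: ∅, {61}.
Taking the union of these: int(A) = {61}.
cl(A) = ⋂ {C closed : A ⊆ C}. Closed sets containing A: {60, 61, 62}, {60, 61, 62, 63}.
Intersecting these: cl(A) = {60, 61, 62}.
∂A = cl(A) ∖ int(A) = {60, 61, 62} ∖ {61} = {60, 62}.


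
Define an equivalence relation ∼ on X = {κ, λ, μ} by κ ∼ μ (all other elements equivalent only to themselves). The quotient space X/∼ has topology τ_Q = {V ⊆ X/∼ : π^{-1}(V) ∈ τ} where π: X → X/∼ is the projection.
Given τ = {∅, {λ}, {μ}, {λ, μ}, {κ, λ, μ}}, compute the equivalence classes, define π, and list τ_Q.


X/∼ = {[κ=μ], [λ]}; |τ_Q| = 3.

Equivalence classes: [κ=μ], [λ].
Quotient map π: X → X/∼ sends κ ↦ [κ=μ], λ ↦ [λ], μ ↦ [κ=μ].
For each subset V ⊆ X/∼, compute π^{-1}(V) ⊆ X and check whether π^{-1}(V) ∈ τ. V is open in τ_Q iff π^{-1}(V) ∈ τ.
  V = {}: π^{-1}(V) = ∅ ∈ τ ✓.
  V = {[κ=μ]}: π^{-1}(V) = {κ, μ} ∉ τ ✗.
  V = {[λ]}: π^{-1}(V) = {λ} ∈ τ ✓.
  V = {[κ=μ], [λ]}: π^{-1}(V) = {κ, λ, μ} ∈ τ ✓.
Open sets in the quotient: τ_Q = {{}, {[λ]}, {[κ=μ], [λ]}} (3 elements).


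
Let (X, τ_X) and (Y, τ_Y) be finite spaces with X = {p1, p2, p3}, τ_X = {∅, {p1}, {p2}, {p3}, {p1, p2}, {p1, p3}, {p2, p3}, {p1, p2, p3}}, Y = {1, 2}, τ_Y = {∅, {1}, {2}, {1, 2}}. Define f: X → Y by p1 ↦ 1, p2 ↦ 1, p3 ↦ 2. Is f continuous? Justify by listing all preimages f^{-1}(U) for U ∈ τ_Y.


f IS continuous.

Compute f^{-1}(U) for each U ∈ τ_Y:
  U = ∅: f^{-1}(U) = ∅ ∈ τ_X ✓.
  U = {1}: f^{-1}(U) = {p1, p2} ∈ τ_X ✓.
  U = {2}: f^{-1}(U) = {p3} ∈ τ_X ✓.
  U = {1, 2}: f^{-1}(U) = {p1, p2, p3} ∈ τ_X ✓.
Every preimage lies in τ_X, so f IS continuous.


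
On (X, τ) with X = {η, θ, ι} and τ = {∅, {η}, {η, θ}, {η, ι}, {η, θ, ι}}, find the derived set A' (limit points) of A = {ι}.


A' = ∅

For each x ∈ X, list the open sets U ∈ τ with x ∈ U, then check whether U ∩ (A ∖ {x}) ≠ ∅ for every such U.
  x = η: open {η} ∋ x has {η} ∩ (A ∖ {η}) = ∅, so x is NOT a limit point.
  x = θ: open {η, θ} ∋ x has {η, θ} ∩ (A ∖ {θ}) = ∅, so x is NOT a limit point.
  x = ι: open {η, ι} ∋ x has {η, ι} ∩ (A ∖ {ι}) = ∅, so x is NOT a limit point.
Collecting: A' = ∅.


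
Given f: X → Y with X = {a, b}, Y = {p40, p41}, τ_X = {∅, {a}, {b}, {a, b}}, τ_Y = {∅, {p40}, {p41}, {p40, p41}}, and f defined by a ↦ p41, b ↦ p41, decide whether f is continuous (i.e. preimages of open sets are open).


f IS continuous.

Compute f^{-1}(U) for each U ∈ τ_Y:
  U = ∅: f^{-1}(U) = ∅ ∈ τ_X ✓.
  U = {p40}: f^{-1}(U) = ∅ ∈ τ_X ✓.
  U = {p41}: f^{-1}(U) = {a, b} ∈ τ_X ✓.
  U = {p40, p41}: f^{-1}(U) = {a, b} ∈ τ_X ✓.
Every preimage lies in τ_X, so f IS continuous.


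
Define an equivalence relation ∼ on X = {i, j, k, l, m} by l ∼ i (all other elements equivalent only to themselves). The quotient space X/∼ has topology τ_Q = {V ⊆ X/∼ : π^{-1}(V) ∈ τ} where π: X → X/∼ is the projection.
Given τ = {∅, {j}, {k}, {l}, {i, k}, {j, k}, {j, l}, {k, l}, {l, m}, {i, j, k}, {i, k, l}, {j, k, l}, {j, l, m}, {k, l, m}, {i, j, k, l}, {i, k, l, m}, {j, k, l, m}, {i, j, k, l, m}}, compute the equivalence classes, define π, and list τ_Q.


X/∼ = {[i=l], [j], [k], [m]}; |τ_Q| = 8.

Equivalence classes: [i=l], [j], [k], [m].
Quotient map π: X → X/∼ sends i ↦ [i=l], j ↦ [j], k ↦ [k], l ↦ [i=l], m ↦ [m].
For each subset V ⊆ X/∼, compute π^{-1}(V) ⊆ X and check whether π^{-1}(V) ∈ τ. V is open in τ_Q iff π^{-1}(V) ∈ τ.
  V = {}: π^{-1}(V) = ∅ ∈ τ ✓.
  V = {[i=l]}: π^{-1}(V) = {i, l} ∉ τ ✗.
  V = {[j]}: π^{-1}(V) = {j} ∈ τ ✓.
  V = {[i=l], [j]}: π^{-1}(V) = {i, j, l} ∉ τ ✗.
  V = {[k]}: π^{-1}(V) = {k} ∈ τ ✓.
  V = {[i=l], [k]}: π^{-1}(V) = {i, k, l} ∈ τ ✓.
  V = {[j], [k]}: π^{-1}(V) = {j, k} ∈ τ ✓.
  V = {[i=l], [j], [k]}: π^{-1}(V) = {i, j, k, l} ∈ τ ✓.
  V = {[m]}: π^{-1}(V) = {m} ∉ τ ✗.
  V = {[i=l], [m]}: π^{-1}(V) = {i, l, m} ∉ τ ✗.
  V = {[j], [m]}: π^{-1}(V) = {j, m} ∉ τ ✗.
  V = {[i=l], [j], [m]}: π^{-1}(V) = {i, j, l, m} ∉ τ ✗.
  V = {[k], [m]}: π^{-1}(V) = {k, m} ∉ τ ✗.
  V = {[i=l], [k], [m]}: π^{-1}(V) = {i, k, l, m} ∈ τ ✓.
  V = {[j], [k], [m]}: π^{-1}(V) = {j, k, m} ∉ τ ✗.
  V = {[i=l], [j], [k], [m]}: π^{-1}(V) = {i, j, k, l, m} ∈ τ ✓.
Open sets in the quotient: τ_Q = {{}, {[j]}, {[k]}, {[i=l], [k]}, {[j], [k]}, {[i=l], [j], [k]}, {[i=l], [k], [m]}, {[i=l], [j], [k], [m]}} (8 elements).


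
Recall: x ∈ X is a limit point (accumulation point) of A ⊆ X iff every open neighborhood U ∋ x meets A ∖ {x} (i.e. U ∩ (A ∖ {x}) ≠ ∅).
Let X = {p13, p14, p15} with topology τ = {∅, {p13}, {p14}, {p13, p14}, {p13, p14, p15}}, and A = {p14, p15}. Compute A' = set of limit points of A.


A' = {p15}

For each x ∈ X, list the open sets U ∈ τ with x ∈ U, then check whether U ∩ (A ∖ {x}) ≠ ∅ for every such U.
  x = p13: open {p13} ∋ x has {p13} ∩ (A ∖ {p13}) = ∅, so x is NOT a limit point.
  x = p14: open {p14} ∋ x has {p14} ∩ (A ∖ {p14}) = ∅, so x is NOT a limit point.
  x = p15: opens ∋ x are {p13, p14, p15}; each meets A ∖ {p15}, so x IS a limit point.
Collecting: A' = {p15}.


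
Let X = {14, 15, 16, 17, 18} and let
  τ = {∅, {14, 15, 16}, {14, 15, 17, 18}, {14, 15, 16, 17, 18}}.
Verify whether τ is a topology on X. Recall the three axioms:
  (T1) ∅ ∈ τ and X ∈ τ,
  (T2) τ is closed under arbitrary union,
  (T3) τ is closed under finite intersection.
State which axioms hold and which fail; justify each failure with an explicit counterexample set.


τ is NOT a topology on X.

Axiom (T1): ∅ ∈ τ? Yes; X ∈ τ? Yes.
Axiom (T2/T3): check pairwise unions and intersections of members of τ.
Counterexample for (T3): {14, 15, 16} ∩ {14, 15, 17, 18} = {14, 15} ∉ τ. Therefore τ is NOT a topology.
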